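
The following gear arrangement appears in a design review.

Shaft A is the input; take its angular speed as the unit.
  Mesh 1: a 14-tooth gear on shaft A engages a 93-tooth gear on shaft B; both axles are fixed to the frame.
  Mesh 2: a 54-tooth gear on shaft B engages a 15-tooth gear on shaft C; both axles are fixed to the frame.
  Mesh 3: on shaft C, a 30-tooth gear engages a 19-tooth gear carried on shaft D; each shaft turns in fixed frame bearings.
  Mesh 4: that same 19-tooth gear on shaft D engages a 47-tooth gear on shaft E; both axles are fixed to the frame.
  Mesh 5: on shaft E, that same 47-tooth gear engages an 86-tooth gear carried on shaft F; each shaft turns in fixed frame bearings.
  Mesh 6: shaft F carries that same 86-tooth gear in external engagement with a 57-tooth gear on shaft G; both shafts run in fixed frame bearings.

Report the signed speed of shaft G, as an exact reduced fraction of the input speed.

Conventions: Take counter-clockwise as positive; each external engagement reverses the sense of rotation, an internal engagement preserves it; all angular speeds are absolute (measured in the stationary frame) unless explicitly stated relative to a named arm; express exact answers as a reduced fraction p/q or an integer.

168/589

6-mesh fixed-axis compound train (all bearings frame-fixed)
mesh 1 [14T→93T]: |ω|/ω_in = 1×14/93 = 14/93, sense flips to −
mesh 2 [54T→15T]: |ω|/ω_in = (14/93)×54/15 = 84/155, sense flips to +
mesh 3 [30T→19T]: |ω|/ω_in = (84/155)×30/19 = 504/589, sense flips to −
mesh 4 [19T→47T]: |ω|/ω_in = (504/589)×19/47 = 504/1457, sense flips to +
mesh 5 [47T→86T]: |ω|/ω_in = (504/1457)×47/86 = 252/1333, sense flips to −
mesh 6 [86T→57T]: |ω|/ω_in = (252/1333)×86/57 = 168/589, sense flips to +
signed output speed (× input speed) = 168/589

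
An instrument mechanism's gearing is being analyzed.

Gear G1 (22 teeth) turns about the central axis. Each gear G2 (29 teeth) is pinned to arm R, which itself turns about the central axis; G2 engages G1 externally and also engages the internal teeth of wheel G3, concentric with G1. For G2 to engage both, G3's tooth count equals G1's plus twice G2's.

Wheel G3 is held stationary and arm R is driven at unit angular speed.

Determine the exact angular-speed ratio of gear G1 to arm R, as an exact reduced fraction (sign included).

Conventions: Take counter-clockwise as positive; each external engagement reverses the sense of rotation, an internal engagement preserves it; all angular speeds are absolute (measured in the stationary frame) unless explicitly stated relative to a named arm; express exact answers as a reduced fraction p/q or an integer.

51/11

topology: planetary set — G1 22T / G2 29T / G3 80T, arm = carrier (Willis)
ring teeth: 22 + 2·29 = 80
22(ω_sun−ω_arm) = −80(ω_ring−ω_arm),  ω_ring = 0, ω_arm = 1
ω_sun = 1 − (80/22)(0−1) = 51/11
ω_out/ω_in = 51/11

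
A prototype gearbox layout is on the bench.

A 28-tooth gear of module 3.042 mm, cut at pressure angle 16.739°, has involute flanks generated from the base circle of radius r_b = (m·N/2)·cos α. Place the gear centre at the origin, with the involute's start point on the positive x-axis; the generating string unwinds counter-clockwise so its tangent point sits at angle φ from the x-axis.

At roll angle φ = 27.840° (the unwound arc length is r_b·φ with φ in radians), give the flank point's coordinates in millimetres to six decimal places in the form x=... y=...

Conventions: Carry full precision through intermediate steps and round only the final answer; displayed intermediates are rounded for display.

topology: single-mesh involute geometry — m = 3.042, N = 28
pitch radius r_p = m·N/2 = 3.042·28/2 = 42.588000
base radius r_b = r_p·cos α = 42.588000·cos 16.739° = 40.783405
roll angle φ = 27.840° = 0.48589966 rad
x = r_b·(cos φ + φ·sin φ) = 45.317389
y = r_b·(sin φ − φ·cos φ) = 1.523048

x=45.317389 y=1.523048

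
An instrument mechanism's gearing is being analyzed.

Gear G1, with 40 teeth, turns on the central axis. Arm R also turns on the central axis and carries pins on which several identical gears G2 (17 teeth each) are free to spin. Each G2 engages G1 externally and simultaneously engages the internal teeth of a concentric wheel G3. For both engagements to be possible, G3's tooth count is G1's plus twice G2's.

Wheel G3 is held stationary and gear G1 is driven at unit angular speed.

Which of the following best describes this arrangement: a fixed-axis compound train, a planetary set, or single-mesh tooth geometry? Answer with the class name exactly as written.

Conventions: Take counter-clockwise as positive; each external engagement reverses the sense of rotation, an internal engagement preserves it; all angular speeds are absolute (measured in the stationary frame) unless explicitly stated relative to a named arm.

recognized (axles ride arm R): planetary set, 40/17/74 teeth
classification: planetary set

planetary set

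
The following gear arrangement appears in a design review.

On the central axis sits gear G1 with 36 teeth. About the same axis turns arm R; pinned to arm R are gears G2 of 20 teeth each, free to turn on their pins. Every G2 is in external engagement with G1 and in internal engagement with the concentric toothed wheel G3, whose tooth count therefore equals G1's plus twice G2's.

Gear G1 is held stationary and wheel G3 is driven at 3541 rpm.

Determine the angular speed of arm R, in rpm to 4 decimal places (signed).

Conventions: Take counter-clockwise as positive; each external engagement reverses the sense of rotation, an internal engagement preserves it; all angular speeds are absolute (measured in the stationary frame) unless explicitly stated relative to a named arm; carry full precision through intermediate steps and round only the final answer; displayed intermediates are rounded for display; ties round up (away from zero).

topology: planetary set — G1 36T / G2 20T / G3 76T, arm = carrier (Willis)
normalise by the input: solve with ω_ring = 1, then scale by 3541 rpm
ring teeth: 36 + 2·20 = 76
36(ω_sun−ω_arm) = −76(ω_ring−ω_arm),  ω_sun = 0, ω_ring = 1
36(0−ω_arm) = −76(1−ω_arm)  ⇒  112·ω_arm = 76  ⇒  ω_arm = 19/28
scale: ω_arm = 19/28 × 3541 rpm = +2402.8214 rpm

+2402.8214 rpm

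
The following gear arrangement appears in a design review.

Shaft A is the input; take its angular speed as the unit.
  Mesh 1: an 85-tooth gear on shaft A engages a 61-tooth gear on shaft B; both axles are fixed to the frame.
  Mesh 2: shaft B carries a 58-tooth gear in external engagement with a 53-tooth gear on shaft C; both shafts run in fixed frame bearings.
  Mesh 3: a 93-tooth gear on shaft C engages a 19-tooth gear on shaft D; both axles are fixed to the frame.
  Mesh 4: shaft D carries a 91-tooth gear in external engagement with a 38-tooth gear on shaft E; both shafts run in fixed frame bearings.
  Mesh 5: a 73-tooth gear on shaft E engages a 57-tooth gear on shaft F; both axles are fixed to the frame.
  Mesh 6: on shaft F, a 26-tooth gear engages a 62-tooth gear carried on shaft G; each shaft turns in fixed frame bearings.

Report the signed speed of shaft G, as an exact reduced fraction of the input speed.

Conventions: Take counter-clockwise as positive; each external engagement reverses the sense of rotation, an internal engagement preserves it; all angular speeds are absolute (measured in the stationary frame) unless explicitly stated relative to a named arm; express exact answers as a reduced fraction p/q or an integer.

6-mesh fixed-axis compound train (all bearings frame-fixed)
mesh 1 [85T→61T]: |ω|/ω_in = 1×85/61 = 85/61, sense flips to −
mesh 2 [58T→53T]: |ω|/ω_in = (85/61)×58/53 = 4930/3233, sense flips to +
mesh 3 [93T→19T]: |ω|/ω_in = (4930/3233)×93/19 = 458490/61427, sense flips to −
mesh 4 [91T→38T]: |ω|/ω_in = (458490/61427)×91/38 = 20861295/1167113, sense flips to +
mesh 5 [73T→57T]: |ω|/ω_in = (20861295/1167113)×73/57 = 507624845/22175147, sense flips to −
mesh 6 [26T→62T]: |ω|/ω_in = (507624845/22175147)×26/62 = 212874935/22175147, sense flips to +
signed output speed (× input speed) = 212874935/22175147

212874935/22175147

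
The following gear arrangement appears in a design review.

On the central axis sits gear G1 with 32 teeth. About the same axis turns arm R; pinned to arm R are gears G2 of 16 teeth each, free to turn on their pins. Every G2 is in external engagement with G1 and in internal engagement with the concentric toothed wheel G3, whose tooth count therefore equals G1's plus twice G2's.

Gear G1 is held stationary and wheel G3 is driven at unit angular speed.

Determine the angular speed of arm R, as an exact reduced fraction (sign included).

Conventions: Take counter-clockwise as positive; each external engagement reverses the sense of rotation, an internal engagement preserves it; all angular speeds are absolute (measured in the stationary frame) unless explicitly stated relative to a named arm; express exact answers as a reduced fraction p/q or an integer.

2/3

recognized (axles ride arm R): planetary set, 32/16/64 teeth
ring teeth: 32 + 2·16 = 64
32(ω_sun−ω_arm) = −64(ω_ring−ω_arm),  ω_sun = 0, ω_ring = 1
32(0−ω_arm) = −64(1−ω_arm)  ⇒  96·ω_arm = 64  ⇒  ω_arm = 2/3
exact speed ratio = 2/3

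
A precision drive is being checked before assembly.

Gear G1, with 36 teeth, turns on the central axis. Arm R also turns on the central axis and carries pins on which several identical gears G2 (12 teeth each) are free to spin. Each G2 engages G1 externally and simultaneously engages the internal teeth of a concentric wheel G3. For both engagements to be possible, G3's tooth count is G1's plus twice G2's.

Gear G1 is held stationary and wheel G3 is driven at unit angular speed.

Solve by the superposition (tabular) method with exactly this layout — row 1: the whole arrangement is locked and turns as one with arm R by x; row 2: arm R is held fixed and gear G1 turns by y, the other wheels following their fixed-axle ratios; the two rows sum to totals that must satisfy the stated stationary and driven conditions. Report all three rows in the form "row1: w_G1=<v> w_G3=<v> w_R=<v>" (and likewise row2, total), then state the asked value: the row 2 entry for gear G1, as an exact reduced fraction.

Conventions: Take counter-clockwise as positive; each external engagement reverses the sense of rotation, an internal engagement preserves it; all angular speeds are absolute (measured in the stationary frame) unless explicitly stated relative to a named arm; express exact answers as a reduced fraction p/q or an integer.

class = planetary set [G3 = 36+2·12 = 60; Willis about the carrier]
row 1: whole set turns with the arm by x
row 2 (arm held, sun turns y): ω_ring = −(36/60)·y, ω_arm = 0
boundary: total ω_sun = x + y = 0 and total ω_ring = x − (36/60)·y = 1  ⇒  y = -5/8, x = 5/8
row 2 ring = −(36/60)·(-5/8) = 3/8
totals (row 1 + row 2): sun 5/8 + (-5/8) = 0, ring 5/8 + 3/8 = 1, arm 5/8 + 0 = 5/8
asked cell (row2, sun) = -5/8

row1: w_G1=5/8 w_G3=5/8 w_R=5/8
row2: w_G1=-5/8 w_G3=3/8 w_R=0
total: w_G1=0 w_G3=1 w_R=5/8
asked value: -5/8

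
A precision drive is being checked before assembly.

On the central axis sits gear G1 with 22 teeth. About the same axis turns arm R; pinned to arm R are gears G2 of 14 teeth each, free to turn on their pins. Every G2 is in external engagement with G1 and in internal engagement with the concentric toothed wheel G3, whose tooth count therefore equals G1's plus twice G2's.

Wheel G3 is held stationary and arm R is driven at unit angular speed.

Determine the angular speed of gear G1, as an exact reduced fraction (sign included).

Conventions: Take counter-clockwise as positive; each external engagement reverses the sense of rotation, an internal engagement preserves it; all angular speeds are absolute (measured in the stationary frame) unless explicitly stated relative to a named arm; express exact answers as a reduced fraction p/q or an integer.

36/11

class = planetary set [G3 = 22+2·14 = 50; Willis about the carrier]
ring teeth: 22 + 2·14 = 50
22(ω_sun−ω_arm) = −50(ω_ring−ω_arm),  ω_ring = 0, ω_arm = 1
ω_sun = 1 − (50/22)(0−1) = 36/11
exact speed ratio = 36/11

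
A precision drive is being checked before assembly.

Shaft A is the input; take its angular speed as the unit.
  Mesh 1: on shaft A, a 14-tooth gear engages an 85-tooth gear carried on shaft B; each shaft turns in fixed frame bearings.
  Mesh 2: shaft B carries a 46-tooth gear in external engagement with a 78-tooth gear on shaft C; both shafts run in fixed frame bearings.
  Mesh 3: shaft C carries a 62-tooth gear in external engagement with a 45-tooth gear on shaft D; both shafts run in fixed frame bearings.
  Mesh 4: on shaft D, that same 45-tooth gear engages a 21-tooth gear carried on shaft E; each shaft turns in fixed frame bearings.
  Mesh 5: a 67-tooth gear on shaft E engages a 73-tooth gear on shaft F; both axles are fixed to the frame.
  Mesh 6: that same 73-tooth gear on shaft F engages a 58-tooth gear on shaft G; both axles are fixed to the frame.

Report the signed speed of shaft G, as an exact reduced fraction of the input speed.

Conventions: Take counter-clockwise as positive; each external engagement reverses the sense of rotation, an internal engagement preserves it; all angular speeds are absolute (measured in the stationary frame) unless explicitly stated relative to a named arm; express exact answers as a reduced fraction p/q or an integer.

95542/288405

6-mesh fixed-axis compound train (all bearings frame-fixed)
mesh 1 [14T→85T]: |ω|/ω_in = 1×14/85 = 14/85, sense flips to −
mesh 2 [46T→78T]: |ω|/ω_in = (14/85)×46/78 = 322/3315, sense flips to +
mesh 3 [62T→45T]: |ω|/ω_in = (322/3315)×62/45 = 19964/149175, sense flips to −
mesh 4 [45T→21T]: |ω|/ω_in = (19964/149175)×45/21 = 2852/9945, sense flips to +
mesh 5 [67T→73T]: |ω|/ω_in = (2852/9945)×67/73 = 191084/725985, sense flips to −
mesh 6 [73T→58T]: |ω|/ω_in = (191084/725985)×73/58 = 95542/288405, sense flips to +
signed output speed (× input speed) = 95542/288405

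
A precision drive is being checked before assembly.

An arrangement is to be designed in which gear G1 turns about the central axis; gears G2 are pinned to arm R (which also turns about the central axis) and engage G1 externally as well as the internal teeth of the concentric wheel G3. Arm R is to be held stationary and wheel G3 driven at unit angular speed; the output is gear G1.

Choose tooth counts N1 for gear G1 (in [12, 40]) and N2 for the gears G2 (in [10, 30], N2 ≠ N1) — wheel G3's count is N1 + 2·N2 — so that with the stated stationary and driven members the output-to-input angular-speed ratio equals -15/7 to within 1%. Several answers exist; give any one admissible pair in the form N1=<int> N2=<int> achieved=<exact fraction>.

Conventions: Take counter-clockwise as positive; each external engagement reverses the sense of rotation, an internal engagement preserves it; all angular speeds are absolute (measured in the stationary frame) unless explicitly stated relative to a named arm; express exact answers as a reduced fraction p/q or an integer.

design class (target -15/7): planetary set
Willis with ω_arm = 0: ω_sun/ω_ring = −N3/N1; set equal to -15/7  ⇒  N3/N1 = −(-15/7) = 15/7
N3 = N1 + 2·N2  ⇒  N2/N1 = (N3/N1 − 1)/2 = (15/7 − 1)/2 = 4/7
smallest multiple with N1 ≥ 12 and N2 ≥ 10: k = 3  ⇒  N1 = 3·7 = 21, N2 = 3·4 = 12 (N1 ≤ 40, N2 ≤ 30, N2 ≠ N1 ✓), N3 = 21 + 2·12 = 45
check: −N3/N1 with N1 = 21, N3 = 45 gives -15/7; |achieved − target| = 0 ≤ 3/140 ✓

N1=21 N2=12 achieved=-15/7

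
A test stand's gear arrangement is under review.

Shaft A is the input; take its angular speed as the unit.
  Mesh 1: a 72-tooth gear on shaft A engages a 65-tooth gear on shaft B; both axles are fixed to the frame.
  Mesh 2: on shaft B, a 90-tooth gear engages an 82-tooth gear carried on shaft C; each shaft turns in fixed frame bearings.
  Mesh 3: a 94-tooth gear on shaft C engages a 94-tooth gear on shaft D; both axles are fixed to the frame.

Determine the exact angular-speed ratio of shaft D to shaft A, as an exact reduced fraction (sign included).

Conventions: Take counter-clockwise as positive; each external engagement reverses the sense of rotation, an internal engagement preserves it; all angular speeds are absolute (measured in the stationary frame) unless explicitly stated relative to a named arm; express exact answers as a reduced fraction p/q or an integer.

class = fixed-axis compound train [3 meshes; 3 ratios multiply, 3 sense flips]
mesh 1 [72T→65T]: running ratio 72/65, sense −
mesh 2 [90T→82T]: running ratio 648/533, sense +
mesh 3 [94T→94T]: running ratio 648/533, sense −
ω_out/ω_in = -648/533

-648/533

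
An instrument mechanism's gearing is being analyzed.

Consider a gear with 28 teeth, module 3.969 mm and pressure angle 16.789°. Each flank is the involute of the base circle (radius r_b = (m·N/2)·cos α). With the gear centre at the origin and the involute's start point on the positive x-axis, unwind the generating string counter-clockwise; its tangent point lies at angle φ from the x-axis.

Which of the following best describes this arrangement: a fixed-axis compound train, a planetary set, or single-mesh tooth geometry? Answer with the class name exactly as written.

recognized (one wheel, involute flank): single-mesh tooth geometry, m = 3.969, N = 28
classification: single-mesh tooth geometry

single-mesh tooth geometry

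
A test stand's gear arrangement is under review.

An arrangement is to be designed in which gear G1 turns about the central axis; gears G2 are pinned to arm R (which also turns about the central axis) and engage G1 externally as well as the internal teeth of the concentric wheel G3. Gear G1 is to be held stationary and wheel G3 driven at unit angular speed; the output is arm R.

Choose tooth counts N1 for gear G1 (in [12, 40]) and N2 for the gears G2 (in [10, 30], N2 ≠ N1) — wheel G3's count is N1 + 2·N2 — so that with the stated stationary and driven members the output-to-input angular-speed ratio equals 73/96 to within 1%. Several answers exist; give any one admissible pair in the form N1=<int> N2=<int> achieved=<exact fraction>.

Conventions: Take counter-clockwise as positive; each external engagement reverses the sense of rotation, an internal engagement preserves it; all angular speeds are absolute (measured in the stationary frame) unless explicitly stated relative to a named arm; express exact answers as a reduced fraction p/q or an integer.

planetary set to be sized for 73/96 (Willis relation)
Willis with ω_sun = 0: ω_arm/ω_ring = N3/(N1+N3); set equal to 73/96  ⇒  N3/N1 = (73/96)/(1 − 73/96) = 73/23
N3 = N1 + 2·N2  ⇒  N2/N1 = (N3/N1 − 1)/2 = (73/23 − 1)/2 = 25/23
smallest multiple with N1 ≥ 12 and N2 ≥ 10: k = 1  ⇒  N1 = 1·23 = 23, N2 = 1·25 = 25 (N1 ≤ 40, N2 ≤ 30, N2 ≠ N1 ✓), N3 = 23 + 2·25 = 73
check: N3/(N1+N3) with N1 = 23, N3 = 73 gives 73/96; |achieved − target| = 0 ≤ 73/9600 ✓

N1=23 N2=25 achieved=73/96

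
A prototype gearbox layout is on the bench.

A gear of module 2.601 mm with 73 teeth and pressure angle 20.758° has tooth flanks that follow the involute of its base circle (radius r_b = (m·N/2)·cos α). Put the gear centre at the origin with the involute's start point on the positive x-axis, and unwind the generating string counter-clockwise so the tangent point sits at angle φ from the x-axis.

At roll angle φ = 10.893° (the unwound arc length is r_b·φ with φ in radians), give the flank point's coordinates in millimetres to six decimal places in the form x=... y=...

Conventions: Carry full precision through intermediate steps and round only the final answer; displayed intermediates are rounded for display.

recognized (one wheel, involute flank): single-mesh tooth geometry, m = 2.601, N = 73
pitch radius r_p = m·N/2 = 2.601·73/2 = 94.936500
base radius r_b = r_p·cos α = 94.936500·cos 20.758° = 88.773767
roll angle φ = 10.893° = 0.19011872 rad
x = r_b·(cos φ + φ·sin φ) = 90.363668
y = r_b·(sin φ − φ·cos φ) = 0.202613

x=90.363668 y=0.202613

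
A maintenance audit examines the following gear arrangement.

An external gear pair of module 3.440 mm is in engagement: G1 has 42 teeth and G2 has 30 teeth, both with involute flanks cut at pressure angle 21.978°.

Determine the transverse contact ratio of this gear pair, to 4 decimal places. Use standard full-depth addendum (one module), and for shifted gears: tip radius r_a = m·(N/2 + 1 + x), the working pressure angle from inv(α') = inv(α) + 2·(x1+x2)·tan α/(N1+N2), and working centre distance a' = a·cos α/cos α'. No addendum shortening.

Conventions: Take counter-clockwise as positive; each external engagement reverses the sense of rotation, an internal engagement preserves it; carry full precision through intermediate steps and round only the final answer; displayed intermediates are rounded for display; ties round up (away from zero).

recognized (one external pair, fixed centres): single-mesh tooth geometry, m = 3.440, N1 = 42, N2 = 30
base radii: r_b1 = 66.990148, r_b2 = 47.850105
tip radii: r_a1 = 75.680000, r_a2 = 55.040000
no profile shift: α' = α, a' = a
action lengths: √(r_a1²−r_b1²) = 35.210546, √(r_a2²−r_b2²) = 27.198695
base pitch p_b = π·m·cos α = 10.021703
CR = (35.210546 + 27.198695 − 123.840000·sin 21.97800°)/10.021703 = 1.602727
contact ratio ≈ 1.6027

1.6027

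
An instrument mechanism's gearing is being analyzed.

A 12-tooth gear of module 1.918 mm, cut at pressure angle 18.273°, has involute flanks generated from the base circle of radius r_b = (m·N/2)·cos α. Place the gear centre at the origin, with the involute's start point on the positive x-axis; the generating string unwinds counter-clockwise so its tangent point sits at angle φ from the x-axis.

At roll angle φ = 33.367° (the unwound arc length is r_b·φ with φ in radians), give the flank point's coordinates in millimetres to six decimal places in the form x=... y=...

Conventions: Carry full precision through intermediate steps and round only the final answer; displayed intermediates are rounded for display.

x=12.626562 y=0.695328

single-mesh involute tooth geometry (12T wheel at module 1.918)
pitch radius r_p = m·N/2 = 1.918·12/2 = 11.508000
base radius r_b = r_p·cos α = 11.508000·cos 18.273° = 10.927690
roll angle φ = 33.367° = 0.58236401 rad
x = r_b·(cos φ + φ·sin φ) = 12.626562
y = r_b·(sin φ − φ·cos φ) = 0.695328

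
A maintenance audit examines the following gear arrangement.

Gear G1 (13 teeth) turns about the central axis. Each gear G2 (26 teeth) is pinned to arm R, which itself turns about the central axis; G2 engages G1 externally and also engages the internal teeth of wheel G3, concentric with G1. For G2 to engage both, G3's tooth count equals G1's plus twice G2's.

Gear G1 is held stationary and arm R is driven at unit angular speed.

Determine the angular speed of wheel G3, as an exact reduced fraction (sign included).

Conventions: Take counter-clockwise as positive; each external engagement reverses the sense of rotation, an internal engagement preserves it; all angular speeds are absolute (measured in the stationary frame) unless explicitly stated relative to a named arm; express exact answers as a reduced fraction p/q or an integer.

recognized (axles ride arm R): planetary set, 13/26/65 teeth
ring teeth: 13 + 2·26 = 65
13(ω_sun−ω_arm) = −65(ω_ring−ω_arm),  ω_sun = 0, ω_arm = 1
ω_ring = 1 − (13/65)(0−1) = 6/5
exact speed ratio = 6/5

6/5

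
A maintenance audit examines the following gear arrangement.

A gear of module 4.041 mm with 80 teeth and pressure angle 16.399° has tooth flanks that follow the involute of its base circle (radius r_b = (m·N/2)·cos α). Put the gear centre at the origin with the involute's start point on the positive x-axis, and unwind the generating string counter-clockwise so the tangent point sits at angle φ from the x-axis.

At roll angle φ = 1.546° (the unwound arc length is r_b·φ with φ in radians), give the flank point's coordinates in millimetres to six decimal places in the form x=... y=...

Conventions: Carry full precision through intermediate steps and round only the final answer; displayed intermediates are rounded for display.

x=155.120746 y=0.001015

single-mesh involute tooth geometry (80T wheel at module 4.041)
pitch radius r_p = m·N/2 = 4.041·80/2 = 161.640000
base radius r_b = r_p·cos α = 161.640000·cos 16.399° = 155.064307
roll angle φ = 1.546° = 0.02698279 rad
x = r_b·(cos φ + φ·sin φ) = 155.120746
y = r_b·(sin φ − φ·cos φ) = 0.001015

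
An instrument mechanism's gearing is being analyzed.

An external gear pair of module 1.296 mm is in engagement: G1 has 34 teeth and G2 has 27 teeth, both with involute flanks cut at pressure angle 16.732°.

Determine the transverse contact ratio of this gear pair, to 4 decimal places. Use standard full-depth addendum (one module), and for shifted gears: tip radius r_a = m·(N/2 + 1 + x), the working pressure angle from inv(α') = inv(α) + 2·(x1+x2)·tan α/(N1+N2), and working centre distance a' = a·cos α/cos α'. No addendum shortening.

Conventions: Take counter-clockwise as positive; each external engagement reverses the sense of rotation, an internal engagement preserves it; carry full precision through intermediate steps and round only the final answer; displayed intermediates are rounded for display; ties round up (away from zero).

1.8157

single-mesh involute tooth geometry (34T engaging 27T at module 1.296)
base radii: r_b1 = 21.099206, r_b2 = 16.755252
tip radii: r_a1 = 23.328000, r_a2 = 18.792000
no profile shift: α' = α, a' = a
action lengths: √(r_a1²−r_b1²) = 9.950834, √(r_a2²−r_b2²) = 8.508866
base pitch p_b = π·m·cos α = 3.899124
CR = (9.950834 + 8.508866 − 39.528000·sin 16.73200°)/3.899124 = 1.815733
contact ratio ≈ 1.8157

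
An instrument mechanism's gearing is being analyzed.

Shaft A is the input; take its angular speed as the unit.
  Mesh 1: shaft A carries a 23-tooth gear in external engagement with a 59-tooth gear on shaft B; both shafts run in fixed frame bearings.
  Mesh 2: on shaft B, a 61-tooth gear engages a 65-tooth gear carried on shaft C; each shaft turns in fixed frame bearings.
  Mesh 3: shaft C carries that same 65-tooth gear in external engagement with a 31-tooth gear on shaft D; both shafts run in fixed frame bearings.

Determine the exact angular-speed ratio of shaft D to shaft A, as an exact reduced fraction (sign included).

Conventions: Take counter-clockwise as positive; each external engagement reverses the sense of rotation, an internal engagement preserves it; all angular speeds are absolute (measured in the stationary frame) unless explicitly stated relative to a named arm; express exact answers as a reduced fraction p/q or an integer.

-1403/1829

class = fixed-axis compound train [3 meshes; 3 ratios multiply, 3 sense flips]
mesh 1 [23T→59T]: running ratio 23/59, sense −
mesh 2 [61T→65T]: running ratio 1403/3835, sense +
mesh 3 [65T→31T]: running ratio 1403/1829, sense −
ω_out/ω_in = -1403/1829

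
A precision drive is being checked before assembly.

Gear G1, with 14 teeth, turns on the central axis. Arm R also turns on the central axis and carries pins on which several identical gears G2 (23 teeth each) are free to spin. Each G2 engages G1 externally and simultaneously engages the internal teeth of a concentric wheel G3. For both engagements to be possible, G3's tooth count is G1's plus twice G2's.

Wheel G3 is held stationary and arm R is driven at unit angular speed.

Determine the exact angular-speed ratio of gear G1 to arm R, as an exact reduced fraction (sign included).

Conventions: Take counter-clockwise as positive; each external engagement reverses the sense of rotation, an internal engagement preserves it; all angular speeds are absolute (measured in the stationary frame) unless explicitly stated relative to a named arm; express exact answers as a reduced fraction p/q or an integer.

37/7

recognized (axles ride arm R): planetary set, 14/23/60 teeth
ring teeth: 14 + 2·23 = 60
14(ω_sun−ω_arm) = −60(ω_ring−ω_arm),  ω_ring = 0, ω_arm = 1
ω_sun = 1 − (60/14)(0−1) = 37/7
ω_out/ω_in = 37/7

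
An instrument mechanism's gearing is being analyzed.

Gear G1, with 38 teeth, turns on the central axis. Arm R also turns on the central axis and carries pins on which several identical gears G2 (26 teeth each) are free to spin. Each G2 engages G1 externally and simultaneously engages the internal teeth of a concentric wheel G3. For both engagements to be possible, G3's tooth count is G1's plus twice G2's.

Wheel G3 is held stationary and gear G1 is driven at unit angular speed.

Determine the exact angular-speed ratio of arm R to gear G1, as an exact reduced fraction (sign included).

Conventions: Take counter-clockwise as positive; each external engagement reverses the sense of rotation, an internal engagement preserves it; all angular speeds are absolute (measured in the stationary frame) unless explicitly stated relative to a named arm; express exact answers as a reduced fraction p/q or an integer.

planetary set (38T centre, 26T on arm, 90T internal) — Willis relation
ring teeth: 38 + 2·26 = 90
38(ω_sun−ω_arm) = −90(ω_ring−ω_arm),  ω_ring = 0, ω_sun = 1
38(1−ω_arm) = −90(0−ω_arm)  ⇒  128·ω_arm = 38  ⇒  ω_arm = 19/64
ω_out/ω_in = 19/64

19/64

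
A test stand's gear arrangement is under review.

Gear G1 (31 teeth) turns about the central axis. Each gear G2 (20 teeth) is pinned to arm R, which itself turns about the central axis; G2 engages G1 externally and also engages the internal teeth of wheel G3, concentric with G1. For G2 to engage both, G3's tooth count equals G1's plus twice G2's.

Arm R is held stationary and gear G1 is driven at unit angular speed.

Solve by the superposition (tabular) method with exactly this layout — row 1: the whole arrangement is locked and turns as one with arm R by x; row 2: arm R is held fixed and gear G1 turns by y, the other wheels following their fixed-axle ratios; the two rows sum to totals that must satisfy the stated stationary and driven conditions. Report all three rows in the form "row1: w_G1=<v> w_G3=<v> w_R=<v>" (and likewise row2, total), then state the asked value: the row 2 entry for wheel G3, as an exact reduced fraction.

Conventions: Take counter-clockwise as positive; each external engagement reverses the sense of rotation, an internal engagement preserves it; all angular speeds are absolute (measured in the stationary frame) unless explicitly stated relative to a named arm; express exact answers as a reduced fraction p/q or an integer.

row1: w_G1=0 w_G3=0 w_R=0
row2: w_G1=1 w_G3=-31/71 w_R=0
total: w_G1=1 w_G3=-31/71 w_R=0
asked value: -31/71

planetary set (31T centre, 20T on arm, 71T internal) — Willis relation
row 1 — lock + rotate with arm: ω_sun = ω_ring = ω_arm = x
row 2 (arm held, sun turns y): ω_ring = −(31/71)·y, ω_arm = 0
boundary: total ω_arm = x = 0 and total ω_sun = x + y = 1  ⇒  y = 1, x = 0
row 2 ring = −(31/71)·1 = -31/71
totals (row 1 + row 2): sun 0 + 1 = 1, ring 0 + (-31/71) = -31/71, arm 0 + 0 = 0
asked cell (row2, ring) = -31/71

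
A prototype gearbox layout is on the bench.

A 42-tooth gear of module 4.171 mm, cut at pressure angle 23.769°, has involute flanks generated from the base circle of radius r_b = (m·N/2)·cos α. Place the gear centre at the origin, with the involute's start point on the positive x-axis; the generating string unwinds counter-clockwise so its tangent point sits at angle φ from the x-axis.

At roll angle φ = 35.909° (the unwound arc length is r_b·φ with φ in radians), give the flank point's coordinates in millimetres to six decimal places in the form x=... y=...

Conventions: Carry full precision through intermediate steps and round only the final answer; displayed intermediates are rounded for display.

x=94.392114 y=6.323103

single-mesh involute tooth geometry (42T wheel at module 4.171)
pitch radius r_p = m·N/2 = 4.171·42/2 = 87.591000
base radius r_b = r_p·cos α = 87.591000·cos 23.769° = 80.161345
roll angle φ = 35.909° = 0.62673028 rad
x = r_b·(cos φ + φ·sin φ) = 94.392114
y = r_b·(sin φ − φ·cos φ) = 6.323103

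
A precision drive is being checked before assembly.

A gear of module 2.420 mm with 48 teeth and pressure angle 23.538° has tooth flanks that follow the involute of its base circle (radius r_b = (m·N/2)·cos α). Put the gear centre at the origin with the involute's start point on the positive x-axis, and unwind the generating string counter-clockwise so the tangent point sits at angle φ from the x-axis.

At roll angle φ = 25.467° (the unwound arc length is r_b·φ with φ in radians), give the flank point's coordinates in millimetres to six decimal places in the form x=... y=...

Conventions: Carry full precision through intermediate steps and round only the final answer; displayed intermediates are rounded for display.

topology: single-mesh involute geometry — m = 2.420, N = 48
pitch radius r_p = m·N/2 = 2.420·48/2 = 58.080000
base radius r_b = r_p·cos α = 58.080000·cos 23.538° = 53.247478
roll angle φ = 25.467° = 0.44448300 rad
x = r_b·(cos φ + φ·sin φ) = 58.250443
y = r_b·(sin φ − φ·cos φ) = 1.528054

x=58.250443 y=1.528054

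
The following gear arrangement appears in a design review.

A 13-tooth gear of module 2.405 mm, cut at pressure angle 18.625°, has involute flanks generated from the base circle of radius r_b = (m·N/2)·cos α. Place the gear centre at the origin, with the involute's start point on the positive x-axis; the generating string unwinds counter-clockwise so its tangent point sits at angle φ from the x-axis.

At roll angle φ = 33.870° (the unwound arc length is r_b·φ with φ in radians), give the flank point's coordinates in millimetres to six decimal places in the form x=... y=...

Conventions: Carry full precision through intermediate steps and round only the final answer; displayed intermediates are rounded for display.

topology: single-mesh involute geometry — m = 2.405, N = 13
pitch radius r_p = m·N/2 = 2.405·13/2 = 15.632500
base radius r_b = r_p·cos α = 15.632500·cos 18.625° = 14.813813
roll angle φ = 33.870° = 0.59114302 rad
x = r_b·(cos φ + φ·sin φ) = 17.180384
y = r_b·(sin φ − φ·cos φ) = 0.984850

x=17.180384 y=0.984850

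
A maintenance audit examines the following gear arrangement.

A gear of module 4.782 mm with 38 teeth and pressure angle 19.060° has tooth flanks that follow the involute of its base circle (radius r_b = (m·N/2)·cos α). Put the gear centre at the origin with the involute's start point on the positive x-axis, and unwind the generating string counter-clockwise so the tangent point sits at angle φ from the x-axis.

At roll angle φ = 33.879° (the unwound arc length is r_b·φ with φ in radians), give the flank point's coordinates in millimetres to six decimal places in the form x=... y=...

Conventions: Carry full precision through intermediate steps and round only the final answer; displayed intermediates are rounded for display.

topology: single-mesh involute geometry — m = 4.782, N = 38
pitch radius r_p = m·N/2 = 4.782·38/2 = 90.858000
base radius r_b = r_p·cos α = 90.858000·cos 19.060° = 85.876903
roll angle φ = 33.879° = 0.59130010 rad
x = r_b·(cos φ + φ·sin φ) = 99.602736
y = r_b·(sin φ − φ·cos φ) = 5.713705

x=99.602736 y=5.713705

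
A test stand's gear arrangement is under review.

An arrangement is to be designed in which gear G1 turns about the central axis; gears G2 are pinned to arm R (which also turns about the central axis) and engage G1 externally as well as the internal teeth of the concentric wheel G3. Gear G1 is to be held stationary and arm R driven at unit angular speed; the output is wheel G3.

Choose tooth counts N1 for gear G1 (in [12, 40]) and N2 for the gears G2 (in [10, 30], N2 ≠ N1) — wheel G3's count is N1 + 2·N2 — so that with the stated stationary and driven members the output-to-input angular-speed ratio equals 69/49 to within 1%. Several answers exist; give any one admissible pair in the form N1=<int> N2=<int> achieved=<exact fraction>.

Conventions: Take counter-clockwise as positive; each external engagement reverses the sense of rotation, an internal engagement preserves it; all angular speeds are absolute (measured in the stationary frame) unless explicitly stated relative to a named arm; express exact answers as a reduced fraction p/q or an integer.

N1=40 N2=29 achieved=69/49

planetary set to be sized for 69/49 (Willis relation)
Willis with ω_sun = 0: ω_ring/ω_arm = (N1+N3)/N3; set equal to 69/49  ⇒  N3/N1 = 1/(69/49 − 1) = 49/20
N3 = N1 + 2·N2  ⇒  N2/N1 = (N3/N1 − 1)/2 = (49/20 − 1)/2 = 29/40
smallest multiple with N1 ≥ 12 and N2 ≥ 10: k = 1  ⇒  N1 = 1·40 = 40, N2 = 1·29 = 29 (N1 ≤ 40, N2 ≤ 30, N2 ≠ N1 ✓), N3 = 40 + 2·29 = 98
check: (N1+N3)/N3 with N1 = 40, N3 = 98 gives 69/49; |achieved − target| = 0 ≤ 69/4900 ✓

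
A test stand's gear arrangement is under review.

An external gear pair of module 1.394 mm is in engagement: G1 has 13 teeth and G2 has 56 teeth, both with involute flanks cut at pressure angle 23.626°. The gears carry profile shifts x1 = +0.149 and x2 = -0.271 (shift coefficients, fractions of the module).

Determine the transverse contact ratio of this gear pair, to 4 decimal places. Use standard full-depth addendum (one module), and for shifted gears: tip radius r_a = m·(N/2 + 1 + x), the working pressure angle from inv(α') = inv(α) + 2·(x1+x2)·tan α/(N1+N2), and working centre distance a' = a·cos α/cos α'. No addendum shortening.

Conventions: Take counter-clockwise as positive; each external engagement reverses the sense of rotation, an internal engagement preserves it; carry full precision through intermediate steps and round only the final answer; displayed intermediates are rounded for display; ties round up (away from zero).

topology: single-mesh involute geometry — m = 1.394, 13T/56T pair
base radii: r_b1 = 8.301516, r_b2 = 35.760375
tip radii: r_a1 = 10.662706, r_a2 = 40.048226
inv(α') = inv(23.626°) + 2·(+0.149-0.271)·tan α/(13+56) = 0.02353142  ⇒  α' = 23.15225°
a' = a·cos α / cos α' = 48.0930·cos 23.626°/cos 23.15225° = 47.921315
action lengths: √(r_a1²−r_b1²) = 6.691647, √(r_a2²−r_b2²) = 18.029308
base pitch p_b = π·m·cos α = 4.012305
CR = (6.691647 + 18.029308 − 47.921315·sin 23.15225°)/4.012305 = 1.465356
contact ratio ≈ 1.4654

1.4654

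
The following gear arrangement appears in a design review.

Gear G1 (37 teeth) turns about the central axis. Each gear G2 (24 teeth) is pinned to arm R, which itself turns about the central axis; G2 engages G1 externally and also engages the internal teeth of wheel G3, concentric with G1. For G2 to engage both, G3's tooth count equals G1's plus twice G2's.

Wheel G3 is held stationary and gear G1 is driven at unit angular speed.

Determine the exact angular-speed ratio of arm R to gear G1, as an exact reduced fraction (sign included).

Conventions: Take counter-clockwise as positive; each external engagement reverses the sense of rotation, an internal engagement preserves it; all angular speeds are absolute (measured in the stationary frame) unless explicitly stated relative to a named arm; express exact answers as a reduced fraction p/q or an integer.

class = planetary set [G3 = 37+2·24 = 85; Willis about the carrier]
ring teeth: 37 + 2·24 = 85
37(ω_sun−ω_arm) = −85(ω_ring−ω_arm),  ω_ring = 0, ω_sun = 1
37(1−ω_arm) = −85(0−ω_arm)  ⇒  122·ω_arm = 37  ⇒  ω_arm = 37/122
ω_out/ω_in = 37/122

37/122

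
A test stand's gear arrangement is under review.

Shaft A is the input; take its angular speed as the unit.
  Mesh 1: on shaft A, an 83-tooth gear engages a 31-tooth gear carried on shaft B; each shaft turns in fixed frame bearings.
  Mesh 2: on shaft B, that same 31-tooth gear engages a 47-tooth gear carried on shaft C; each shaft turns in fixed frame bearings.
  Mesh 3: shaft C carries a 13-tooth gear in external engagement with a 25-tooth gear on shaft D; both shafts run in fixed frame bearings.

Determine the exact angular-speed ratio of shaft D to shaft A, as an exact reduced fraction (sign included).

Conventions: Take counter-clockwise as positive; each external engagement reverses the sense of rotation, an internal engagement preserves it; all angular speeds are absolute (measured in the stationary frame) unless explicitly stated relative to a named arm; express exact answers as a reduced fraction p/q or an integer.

class = fixed-axis compound train [3 meshes; 3 ratios multiply, 3 sense flips]
mesh 1 [83T→31T]: running ratio 83/31, sense −
mesh 2 [31T→47T]: running ratio 83/47, sense +
mesh 3 [13T→25T]: running ratio 1079/1175, sense −
ω_out/ω_in = -1079/1175

-1079/1175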